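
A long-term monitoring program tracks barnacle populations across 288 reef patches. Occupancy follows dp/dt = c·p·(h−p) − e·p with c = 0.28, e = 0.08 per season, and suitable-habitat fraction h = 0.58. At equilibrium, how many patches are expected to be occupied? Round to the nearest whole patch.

85

p* = h − e/c = 0.58 − 0.2857 = 0.2943.
Expected occupied patches = N × p* = 288 × 0.2943 = 84.75 ≈ 85.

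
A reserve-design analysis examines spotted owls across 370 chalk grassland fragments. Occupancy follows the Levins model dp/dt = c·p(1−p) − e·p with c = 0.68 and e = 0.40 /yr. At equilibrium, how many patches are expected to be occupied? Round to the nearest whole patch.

p* = 1 − e/c = 1 − 0.40/0.68 = 0.4118.
Expected occupied patches = N × p* = 370 × 0.4118 = 152.35 ≈ 152.

152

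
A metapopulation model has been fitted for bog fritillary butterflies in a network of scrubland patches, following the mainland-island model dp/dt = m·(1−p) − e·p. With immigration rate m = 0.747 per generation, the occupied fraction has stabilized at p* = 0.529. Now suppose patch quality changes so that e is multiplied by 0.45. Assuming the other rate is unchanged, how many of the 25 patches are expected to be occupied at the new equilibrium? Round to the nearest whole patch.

Balance m(1−p*) = e·p* gives e = m(1−p*)/p* = 0.747×0.47100/0.52900 = 0.66510.
New p* = m/(m+e) = 0.74700/(0.74700+0.29930) = 0.71394.
Expected occupied = 25 × 0.71394 = 17.85 ≈ 18.

18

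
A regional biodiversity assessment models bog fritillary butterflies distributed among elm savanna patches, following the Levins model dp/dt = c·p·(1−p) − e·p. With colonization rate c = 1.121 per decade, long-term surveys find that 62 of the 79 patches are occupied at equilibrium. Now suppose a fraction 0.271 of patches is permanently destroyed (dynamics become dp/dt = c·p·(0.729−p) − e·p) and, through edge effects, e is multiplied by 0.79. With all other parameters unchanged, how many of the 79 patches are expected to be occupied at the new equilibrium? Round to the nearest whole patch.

44

Observed p* = 62/79 = 0.78481.
Balance c(1−p*) = e gives e = 1.121×(1 − 0.78481) = 0.24123.
New p* = 0.729 − e/c = 0.729 − 0.19057/1.12100 = 0.55900.
Expected occupied = 79 × 0.55900 = 44.16 ≈ 44.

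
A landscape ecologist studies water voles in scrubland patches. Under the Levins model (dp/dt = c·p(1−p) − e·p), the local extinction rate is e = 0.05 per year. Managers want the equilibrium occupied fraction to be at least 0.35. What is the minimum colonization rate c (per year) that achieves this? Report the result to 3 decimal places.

p* = 1 − e/c ≥ 0.35 requires e/c ≤ 0.6500, i.e. c ≥ e/0.6500.
c_min = 0.05/0.6500 = 0.0769.

0.077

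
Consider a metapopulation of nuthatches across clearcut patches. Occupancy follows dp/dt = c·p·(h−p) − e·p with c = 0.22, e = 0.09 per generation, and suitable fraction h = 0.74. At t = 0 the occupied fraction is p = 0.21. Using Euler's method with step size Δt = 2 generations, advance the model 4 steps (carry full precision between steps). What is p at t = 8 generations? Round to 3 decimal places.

0.251

Update rule: p ← p + [c·p·(h−p) − e·p]·Δt with Δt = 2.
p: 0.21000 → 0.22117  (Δp = +0.01117)
p: 0.22117 → 0.23185  (Δp = +0.01068)
p: 0.23185 → 0.24196  (Δp = +0.01011)
p: 0.24196 → 0.25143  (Δp = +0.00947)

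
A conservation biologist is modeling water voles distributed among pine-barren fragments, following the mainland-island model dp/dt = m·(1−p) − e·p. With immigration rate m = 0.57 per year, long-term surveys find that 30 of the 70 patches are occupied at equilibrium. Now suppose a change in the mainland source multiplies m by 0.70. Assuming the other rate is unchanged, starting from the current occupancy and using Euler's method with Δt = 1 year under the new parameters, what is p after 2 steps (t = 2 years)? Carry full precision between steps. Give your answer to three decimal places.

0.346

Observed p* = 30/70 = 0.42857.
Balance m(1−p*) = e·p* gives e = m(1−p*)/p* = 0.57×0.57143/0.42857 = 0.76000.
Starting from p₀ = 0.42857; update p ← p + (dp/dt)·Δt with the new parameters.
t = 1: p = 0.42857 + (-0.09771) = 0.33086
t = 2: p = 0.33086 + (+0.01554) = 0.34639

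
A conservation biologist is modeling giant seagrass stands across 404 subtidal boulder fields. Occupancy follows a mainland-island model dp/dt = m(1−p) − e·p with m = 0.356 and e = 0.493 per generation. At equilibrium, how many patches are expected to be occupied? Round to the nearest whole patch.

169

p* = m/(m+e) = 0.356/0.8490 = 0.4193.
Expected occupied patches = N × p* = 404 × 0.4193 = 169.40 ≈ 169.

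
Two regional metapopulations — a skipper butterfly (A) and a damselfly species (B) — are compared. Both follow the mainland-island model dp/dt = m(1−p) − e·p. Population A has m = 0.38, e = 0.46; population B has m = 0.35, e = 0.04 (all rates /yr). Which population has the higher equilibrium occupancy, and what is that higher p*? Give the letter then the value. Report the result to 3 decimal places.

B, 0.897

A: p*_A = m/(m+e) = 0.38/0.8400 = 0.4524.
B: p*_B = 0.35/0.3900 = 0.8974.
B is higher at 0.8974.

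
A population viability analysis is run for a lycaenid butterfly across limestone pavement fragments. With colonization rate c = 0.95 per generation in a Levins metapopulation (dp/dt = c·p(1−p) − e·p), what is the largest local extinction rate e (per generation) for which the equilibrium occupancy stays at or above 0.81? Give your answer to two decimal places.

0.18

1 − e/c ≥ 0.81 ⇒ e ≤ c(1 − 0.81) = 0.95 × 0.1900.
e_max = 0.1805.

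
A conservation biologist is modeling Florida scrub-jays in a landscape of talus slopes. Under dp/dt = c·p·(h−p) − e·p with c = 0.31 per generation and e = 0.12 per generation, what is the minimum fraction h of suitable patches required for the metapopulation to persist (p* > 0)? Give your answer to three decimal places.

p* = h − e/c is positive only when h > e/c.
h_min = e/c = 0.12/0.31 = 0.3871.

0.387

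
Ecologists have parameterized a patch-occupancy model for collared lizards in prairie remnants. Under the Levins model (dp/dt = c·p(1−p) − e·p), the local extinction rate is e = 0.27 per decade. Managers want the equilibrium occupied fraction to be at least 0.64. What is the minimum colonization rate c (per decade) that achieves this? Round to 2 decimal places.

p* = 1 − e/c ≥ 0.64 requires e/c ≤ 0.3600, i.e. c ≥ e/0.3600.
c_min = 0.27/0.3600 = 0.7500.

0.75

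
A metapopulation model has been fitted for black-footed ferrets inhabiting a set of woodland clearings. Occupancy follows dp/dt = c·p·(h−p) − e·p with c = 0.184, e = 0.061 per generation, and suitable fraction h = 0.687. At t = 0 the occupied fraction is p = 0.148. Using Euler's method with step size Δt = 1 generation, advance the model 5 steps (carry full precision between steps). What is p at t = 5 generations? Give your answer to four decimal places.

0.1767

Update rule: p ← p + [c·p·(h−p) − e·p]·Δt with Δt = 1.
t = 1: p = 0.14800 + (+0.00565) = 0.15365
t = 2: p = 0.15365 + (+0.00571) = 0.15936
t = 3: p = 0.15936 + (+0.00575) = 0.16511
t = 4: p = 0.16511 + (+0.00578) = 0.17089
t = 5: p = 0.17089 + (+0.00580) = 0.17669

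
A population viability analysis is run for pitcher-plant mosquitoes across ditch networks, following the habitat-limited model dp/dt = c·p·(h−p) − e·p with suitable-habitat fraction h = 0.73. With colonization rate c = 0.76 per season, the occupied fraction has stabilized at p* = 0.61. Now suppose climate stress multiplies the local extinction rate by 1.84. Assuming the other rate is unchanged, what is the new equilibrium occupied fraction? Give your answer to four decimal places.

0.5092

Balance c(h−p*) = e gives e = 0.76×(0.73 − 0.61000) = 0.09120.
New p* = 0.73 − e/c = 0.73 − 0.16781/0.76000 = 0.50920.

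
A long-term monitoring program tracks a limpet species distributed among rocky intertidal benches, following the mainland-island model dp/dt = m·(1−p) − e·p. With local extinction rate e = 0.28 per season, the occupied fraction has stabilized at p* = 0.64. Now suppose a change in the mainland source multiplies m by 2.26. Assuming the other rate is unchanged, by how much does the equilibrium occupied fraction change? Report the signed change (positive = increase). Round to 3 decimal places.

Balance m(1−p*) = e·p* gives m = e·p*/(1−p*) = 0.28×0.64000/0.36000 = 0.49778.
New p* = m/(m+e) = 1.12498/(1.12498+0.28000) = 0.80071.
Δp* = 0.80071 − 0.64000 = +0.16071.

0.161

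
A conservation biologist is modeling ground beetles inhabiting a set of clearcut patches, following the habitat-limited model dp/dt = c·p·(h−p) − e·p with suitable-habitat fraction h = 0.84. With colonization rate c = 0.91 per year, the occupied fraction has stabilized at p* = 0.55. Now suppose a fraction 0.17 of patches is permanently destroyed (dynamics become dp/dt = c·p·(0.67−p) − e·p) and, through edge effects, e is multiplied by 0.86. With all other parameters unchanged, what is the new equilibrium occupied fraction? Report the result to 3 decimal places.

0.421

Balance c(h−p*) = e gives e = 0.91×(0.84 − 0.55000) = 0.26390.
New p* = 0.67 − e/c = 0.67 − 0.22695/0.91000 = 0.42060.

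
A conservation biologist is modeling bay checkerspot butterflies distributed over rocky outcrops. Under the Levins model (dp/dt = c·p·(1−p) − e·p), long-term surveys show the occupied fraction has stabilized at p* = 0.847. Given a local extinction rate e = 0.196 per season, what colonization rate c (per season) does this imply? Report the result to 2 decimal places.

At equilibrium c(1−p*) = e, so c = e/(1−p*).
c = 0.196/(1 − 0.847) = 0.196/0.1530 = 1.2810.

1.28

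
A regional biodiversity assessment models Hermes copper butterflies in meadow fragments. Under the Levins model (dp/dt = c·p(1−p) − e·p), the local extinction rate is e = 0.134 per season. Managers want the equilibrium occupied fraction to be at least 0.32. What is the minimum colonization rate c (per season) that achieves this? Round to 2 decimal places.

0.20

p* = 1 − e/c ≥ 0.32 requires e/c ≤ 0.6800, i.e. c ≥ e/0.6800.
c_min = 0.134/0.6800 = 0.1971.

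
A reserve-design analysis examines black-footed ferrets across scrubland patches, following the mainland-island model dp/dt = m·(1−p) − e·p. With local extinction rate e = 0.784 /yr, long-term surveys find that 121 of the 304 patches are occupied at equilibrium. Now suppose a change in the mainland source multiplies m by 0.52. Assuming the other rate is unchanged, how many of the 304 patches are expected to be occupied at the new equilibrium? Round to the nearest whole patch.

78

Observed p* = 121/304 = 0.39803.
Balance m(1−p*) = e·p* gives m = e·p*/(1−p*) = 0.784×0.39803/0.60197 = 0.51839.
New p* = m/(m+e) = 0.26956/(0.26956+0.78400) = 0.25586.
Expected occupied = 304 × 0.25586 = 77.78 ≈ 78.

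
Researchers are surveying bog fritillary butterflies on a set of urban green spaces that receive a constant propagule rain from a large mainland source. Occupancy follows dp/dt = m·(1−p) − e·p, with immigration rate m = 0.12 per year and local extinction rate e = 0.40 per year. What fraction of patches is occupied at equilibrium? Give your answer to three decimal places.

0.231

At equilibrium the propagule rain into empty patches balances local extinction: m(1−p*) = e·p*.
p* = m/(m+e) = 0.12/(0.12+0.40) = 0.12/0.5200 = 0.2308.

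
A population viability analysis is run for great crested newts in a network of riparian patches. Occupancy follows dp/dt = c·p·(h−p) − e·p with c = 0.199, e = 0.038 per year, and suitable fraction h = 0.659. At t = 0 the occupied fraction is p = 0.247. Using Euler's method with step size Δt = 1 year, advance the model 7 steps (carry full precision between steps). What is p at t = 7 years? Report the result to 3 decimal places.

Update rule: p ← p + [c·p·(h−p) − e·p]·Δt with Δt = 1.
step 1: Δp = +0.01087, p = 0.25787
step 2: Δp = +0.01079, p = 0.26865
step 3: Δp = +0.01066, p = 0.27931
step 4: Δp = +0.01049, p = 0.28980
step 5: Δp = +0.01028, p = 0.30008
step 6: Δp = +0.01003, p = 0.31011
step 7: Δp = +0.00975, p = 0.31986

0.320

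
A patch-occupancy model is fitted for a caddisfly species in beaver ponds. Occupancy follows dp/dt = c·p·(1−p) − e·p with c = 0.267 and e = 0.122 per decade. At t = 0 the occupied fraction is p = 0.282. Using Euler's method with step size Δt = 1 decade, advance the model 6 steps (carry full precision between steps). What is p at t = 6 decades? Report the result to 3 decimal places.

0.393

Update rule: p ← p + [c·p·(1−p) − e·p]·Δt with Δt = 1.
t = 1: p = 0.28200 + (+0.01966) = 0.30166
t = 2: p = 0.30166 + (+0.01944) = 0.32110
t = 3: p = 0.32110 + (+0.01903) = 0.34013
t = 4: p = 0.34013 + (+0.01843) = 0.35856
t = 5: p = 0.35856 + (+0.01766) = 0.37623
t = 6: p = 0.37623 + (+0.01676) = 0.39299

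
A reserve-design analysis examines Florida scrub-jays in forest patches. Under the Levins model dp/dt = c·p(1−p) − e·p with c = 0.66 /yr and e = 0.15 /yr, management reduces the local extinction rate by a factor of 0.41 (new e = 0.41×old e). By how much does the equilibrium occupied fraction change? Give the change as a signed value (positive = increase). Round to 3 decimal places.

Before: p* = 1 − 0.15/0.66 = 0.7727.
After the change, c = 0.66, e = 0.0615, so p* = 1 − 0.0615/0.66 = 0.9068.
Δp* = 0.9068 − 0.7727 = +0.1341.

0.134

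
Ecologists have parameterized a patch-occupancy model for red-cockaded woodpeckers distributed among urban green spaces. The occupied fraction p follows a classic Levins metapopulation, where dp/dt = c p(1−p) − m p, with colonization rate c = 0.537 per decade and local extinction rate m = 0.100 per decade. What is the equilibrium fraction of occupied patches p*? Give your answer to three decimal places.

0.814

Setting dp/dt = 0 and dividing through by p* gives c·(1−p*) = m.
So p* = 1 − m/c = 1 − 0.100/0.537 = 1 − 0.1862 = 0.8138.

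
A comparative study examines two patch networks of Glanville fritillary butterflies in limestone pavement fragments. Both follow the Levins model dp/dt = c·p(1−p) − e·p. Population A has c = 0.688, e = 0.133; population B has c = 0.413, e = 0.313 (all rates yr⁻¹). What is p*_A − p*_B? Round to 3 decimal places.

0.565

A: p*_A = 1 − 0.133/0.688 = 0.8067.
B: p*_B = 1 − 0.313/0.413 = 0.2421.
p*_A − p*_B = 0.8067 − 0.2421 = 0.5646.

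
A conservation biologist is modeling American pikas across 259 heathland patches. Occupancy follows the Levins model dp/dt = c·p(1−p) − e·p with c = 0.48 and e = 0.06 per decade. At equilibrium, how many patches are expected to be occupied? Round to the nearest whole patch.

227

p* = 1 − e/c = 1 − 0.06/0.48 = 0.8750.
Expected occupied patches = N × p* = 259 × 0.8750 = 226.62 ≈ 227.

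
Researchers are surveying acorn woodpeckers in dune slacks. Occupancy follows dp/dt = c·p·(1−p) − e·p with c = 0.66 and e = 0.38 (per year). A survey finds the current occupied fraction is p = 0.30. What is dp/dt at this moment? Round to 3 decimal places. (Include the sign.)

0.025

Colonization term: c·p·(1−p) = 0.66×0.30×0.7000 = 0.13860.
Extinction term: e·p = 0.11400.
dp/dt = 0.13860 − 0.11400 = 0.02460.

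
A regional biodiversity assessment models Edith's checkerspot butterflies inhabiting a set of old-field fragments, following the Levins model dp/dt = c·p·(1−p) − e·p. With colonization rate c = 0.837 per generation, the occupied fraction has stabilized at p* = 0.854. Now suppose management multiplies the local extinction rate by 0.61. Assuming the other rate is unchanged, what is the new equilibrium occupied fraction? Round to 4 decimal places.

Balance c(1−p*) = e gives e = 0.837×(1 − 0.85400) = 0.12220.
New p* = 1 − e/c = 1 − 0.07454/0.83700 = 0.91094.

0.9109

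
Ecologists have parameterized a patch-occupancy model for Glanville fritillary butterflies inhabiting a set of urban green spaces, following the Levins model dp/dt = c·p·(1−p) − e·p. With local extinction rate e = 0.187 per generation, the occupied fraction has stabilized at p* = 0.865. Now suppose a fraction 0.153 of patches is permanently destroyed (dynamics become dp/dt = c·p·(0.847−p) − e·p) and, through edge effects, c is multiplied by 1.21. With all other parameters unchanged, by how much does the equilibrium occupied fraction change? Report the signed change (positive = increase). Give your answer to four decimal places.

Balance c(1−p*) = e gives c = e/(1 − 0.86500) = 0.187/0.13500 = 1.38519.
New p* = 0.847 − e/c = 0.847 − 0.18700/1.67608 = 0.73543.
Δp* = 0.73543 − 0.86500 = -0.12957.

-0.1296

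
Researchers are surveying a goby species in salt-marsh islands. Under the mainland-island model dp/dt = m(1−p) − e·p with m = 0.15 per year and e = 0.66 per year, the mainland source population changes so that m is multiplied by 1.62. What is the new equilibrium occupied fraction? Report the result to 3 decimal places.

0.269

Before: p* = 0.15/(0.15+0.66) = 0.1852.
After: m = 0.243, e = 0.66; p* = 0.243/0.9030 = 0.2691.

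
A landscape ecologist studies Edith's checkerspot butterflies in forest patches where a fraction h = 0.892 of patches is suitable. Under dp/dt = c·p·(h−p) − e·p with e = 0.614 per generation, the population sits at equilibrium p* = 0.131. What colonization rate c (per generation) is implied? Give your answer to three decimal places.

0.807

At equilibrium c(h−p*) = e, so c = e/(h−p*).
c = 0.614/(0.892 − 0.131) = 0.614/0.7610 = 0.8068.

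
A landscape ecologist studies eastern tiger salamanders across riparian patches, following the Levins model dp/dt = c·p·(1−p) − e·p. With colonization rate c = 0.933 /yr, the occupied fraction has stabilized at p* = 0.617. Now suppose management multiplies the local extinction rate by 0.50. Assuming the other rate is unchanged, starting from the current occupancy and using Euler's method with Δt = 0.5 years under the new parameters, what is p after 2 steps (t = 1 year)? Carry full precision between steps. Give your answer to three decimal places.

0.715

Balance c(1−p*) = e gives e = 0.933×(1 − 0.61700) = 0.35734.
Starting from p₀ = 0.61700; update p ← p + (dp/dt)·Δt with the new parameters.
t = 0.5: p = 0.61700 + (+0.05512) = 0.67212
t = 1: p = 0.67212 + (+0.04276) = 0.71488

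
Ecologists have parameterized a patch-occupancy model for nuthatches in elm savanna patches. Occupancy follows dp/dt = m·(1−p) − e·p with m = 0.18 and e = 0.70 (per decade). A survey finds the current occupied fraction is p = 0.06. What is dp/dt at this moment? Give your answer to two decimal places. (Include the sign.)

0.13

Colonization term: m·(1−p) = 0.18×0.9400 = 0.16920.
Extinction term: e·p = 0.04200.
dp/dt = 0.16920 − 0.04200 = 0.12720.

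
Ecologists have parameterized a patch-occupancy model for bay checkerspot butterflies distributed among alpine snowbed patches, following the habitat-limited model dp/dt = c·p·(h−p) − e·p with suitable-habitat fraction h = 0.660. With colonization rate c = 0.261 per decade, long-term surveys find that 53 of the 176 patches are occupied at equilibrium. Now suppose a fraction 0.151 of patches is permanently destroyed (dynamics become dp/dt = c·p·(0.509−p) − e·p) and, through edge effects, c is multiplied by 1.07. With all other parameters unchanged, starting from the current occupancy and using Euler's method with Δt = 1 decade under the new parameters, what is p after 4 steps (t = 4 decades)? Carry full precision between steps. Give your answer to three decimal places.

Observed p* = 53/176 = 0.30114.
Balance c(h−p*) = e gives e = 0.261×(0.66 − 0.30114) = 0.09366.
Starting from p₀ = 0.30114; update p ← p + (dp/dt)·Δt with the new parameters.
  1  |  dp/dt·Δt = -0.010724  |  p_1 = 0.290412
  2  |  dp/dt·Δt = -0.009473  |  p_2 = 0.280939
  3  |  dp/dt·Δt = -0.008421  |  p_3 = 0.272519
  4  |  dp/dt·Δt = -0.007527  |  p_4 = 0.264991

0.265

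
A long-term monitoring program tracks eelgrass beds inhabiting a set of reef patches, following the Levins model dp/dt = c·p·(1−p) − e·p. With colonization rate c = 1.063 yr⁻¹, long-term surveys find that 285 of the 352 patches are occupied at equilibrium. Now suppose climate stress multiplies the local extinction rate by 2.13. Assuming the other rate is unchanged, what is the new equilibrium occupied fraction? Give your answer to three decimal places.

0.595

Observed p* = 285/352 = 0.80966.
Balance c(1−p*) = e gives e = 1.063×(1 − 0.80966) = 0.20233.
New p* = 1 − e/c = 1 − 0.43096/1.06300 = 0.59458.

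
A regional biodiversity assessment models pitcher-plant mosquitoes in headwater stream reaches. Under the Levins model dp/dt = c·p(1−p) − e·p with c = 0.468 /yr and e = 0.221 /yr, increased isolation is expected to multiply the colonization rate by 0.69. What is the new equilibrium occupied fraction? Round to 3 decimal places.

Before: p* = 1 − 0.221/0.468 = 0.5278.
After the change, c = 0.32292, e = 0.221, so p* = 1 − 0.221/0.32292 = 0.3156.

0.316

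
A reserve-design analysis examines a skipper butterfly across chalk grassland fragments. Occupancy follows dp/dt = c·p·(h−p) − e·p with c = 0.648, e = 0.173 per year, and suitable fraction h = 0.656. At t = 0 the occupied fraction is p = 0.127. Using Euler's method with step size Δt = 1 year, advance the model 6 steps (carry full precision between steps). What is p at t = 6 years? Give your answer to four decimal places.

Update rule: p ← p + [c·p·(h−p) − e·p]·Δt with Δt = 1.
  1  |  dp/dt·Δt = +0.021564  |  p_1 = 0.148564
  2  |  dp/dt·Δt = +0.023149  |  p_2 = 0.171713
  3  |  dp/dt·Δt = +0.024180  |  p_3 = 0.195893
  4  |  dp/dt·Δt = +0.024516  |  p_4 = 0.220409
  5  |  dp/dt·Δt = +0.024083  |  p_5 = 0.244491
  6  |  dp/dt·Δt = +0.022898  |  p_6 = 0.267390

0.2674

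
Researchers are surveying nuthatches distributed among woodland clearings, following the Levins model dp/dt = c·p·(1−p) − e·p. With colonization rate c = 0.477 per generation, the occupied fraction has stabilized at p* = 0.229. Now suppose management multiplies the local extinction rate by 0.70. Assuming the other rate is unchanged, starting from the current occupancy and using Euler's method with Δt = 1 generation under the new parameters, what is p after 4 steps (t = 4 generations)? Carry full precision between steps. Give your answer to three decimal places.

0.326

Balance c(1−p*) = e gives e = 0.477×(1 − 0.22900) = 0.36777.
Starting from p₀ = 0.22900; update p ← p + (dp/dt)·Δt with the new parameters.
p: 0.22900 → 0.25427  (Δp = +0.02527)
p: 0.25427 → 0.27925  (Δp = +0.02499)
p: 0.27925 → 0.30337  (Δp = +0.02412)
p: 0.30337 → 0.32608  (Δp = +0.02271)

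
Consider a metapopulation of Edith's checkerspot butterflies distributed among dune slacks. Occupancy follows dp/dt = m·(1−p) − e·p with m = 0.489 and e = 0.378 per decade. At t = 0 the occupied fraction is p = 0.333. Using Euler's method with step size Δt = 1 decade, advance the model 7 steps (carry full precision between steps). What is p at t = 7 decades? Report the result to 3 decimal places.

0.564

Update rule: p ← p + [m·(1−p) − e·p]·Δt with Δt = 1.
step 1: Δp = +0.20029, p = 0.53329
step 2: Δp = +0.02664, p = 0.55993
step 3: Δp = +0.00354, p = 0.56347
step 4: Δp = +0.00047, p = 0.56394
step 5: Δp = +0.00006, p = 0.56400
step 6: Δp = +0.00001, p = 0.56401
step 7: Δp = +0.00000, p = 0.56401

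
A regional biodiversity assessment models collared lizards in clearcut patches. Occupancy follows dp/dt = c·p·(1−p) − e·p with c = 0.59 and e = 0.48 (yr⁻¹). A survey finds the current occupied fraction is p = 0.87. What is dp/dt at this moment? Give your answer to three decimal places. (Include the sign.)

Colonization term: c·p·(1−p) = 0.59×0.87×0.1300 = 0.06673.
Extinction term: e·p = 0.41760.
dp/dt = 0.06673 − 0.41760 = -0.35087.

-0.351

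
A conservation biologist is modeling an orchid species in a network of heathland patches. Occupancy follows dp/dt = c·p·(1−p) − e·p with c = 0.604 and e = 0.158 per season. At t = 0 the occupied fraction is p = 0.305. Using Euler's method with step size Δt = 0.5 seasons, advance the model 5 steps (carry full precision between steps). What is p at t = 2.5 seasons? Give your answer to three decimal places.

Update rule: p ← p + [c·p·(1−p) − e·p]·Δt with Δt = 0.5.
p: 0.30500 → 0.34492  (Δp = +0.03992)
p: 0.34492 → 0.38591  (Δp = +0.04099)
p: 0.38591 → 0.42699  (Δp = +0.04108)
p: 0.42699 → 0.46715  (Δp = +0.04016)
p: 0.46715 → 0.50542  (Δp = +0.03827)

0.505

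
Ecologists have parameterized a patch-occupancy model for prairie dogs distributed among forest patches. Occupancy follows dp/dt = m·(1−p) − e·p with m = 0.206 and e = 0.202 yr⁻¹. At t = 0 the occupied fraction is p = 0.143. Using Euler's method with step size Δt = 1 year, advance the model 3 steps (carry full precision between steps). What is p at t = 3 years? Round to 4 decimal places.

0.4298

Update rule: p ← p + [m·(1−p) − e·p]·Δt with Δt = 1.
  1  |  dp/dt·Δt = +0.147656  |  p_1 = 0.290656
  2  |  dp/dt·Δt = +0.087412  |  p_2 = 0.378068
  3  |  dp/dt·Δt = +0.051748  |  p_3 = 0.429816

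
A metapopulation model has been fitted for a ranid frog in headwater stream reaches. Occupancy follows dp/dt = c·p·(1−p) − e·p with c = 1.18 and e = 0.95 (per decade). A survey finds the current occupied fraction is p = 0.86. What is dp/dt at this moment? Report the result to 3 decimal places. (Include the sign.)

-0.675

Colonization term: c·p·(1−p) = 1.18×0.86×0.1400 = 0.14207.
Extinction term: e·p = 0.81700.
dp/dt = 0.14207 − 0.81700 = -0.67493.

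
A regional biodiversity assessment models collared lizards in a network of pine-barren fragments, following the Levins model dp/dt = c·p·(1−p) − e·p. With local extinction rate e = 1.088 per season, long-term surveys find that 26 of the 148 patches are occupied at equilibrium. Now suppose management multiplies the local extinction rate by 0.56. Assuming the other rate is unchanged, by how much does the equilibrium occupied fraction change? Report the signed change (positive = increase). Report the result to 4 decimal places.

0.3627

Observed p* = 26/148 = 0.17568.
Balance c(1−p*) = e gives c = e/(1 − 0.17568) = 1.088/0.82432 = 1.31988.
New p* = 1 − e/c = 1 − 0.60928/1.31988 = 0.53838.
Δp* = 0.53838 − 0.17568 = +0.36270.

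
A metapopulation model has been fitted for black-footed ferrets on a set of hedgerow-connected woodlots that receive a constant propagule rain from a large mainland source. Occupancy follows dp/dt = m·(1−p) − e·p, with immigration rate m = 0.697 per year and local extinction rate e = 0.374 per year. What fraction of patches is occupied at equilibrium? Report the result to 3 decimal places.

Setting dp/dt = 0: m − m·p* = e·p*, so m = (m+e)·p*.
p* = m/(m+e) = 0.697/(0.697+0.374) = 0.697/1.0710 = 0.6508.

0.651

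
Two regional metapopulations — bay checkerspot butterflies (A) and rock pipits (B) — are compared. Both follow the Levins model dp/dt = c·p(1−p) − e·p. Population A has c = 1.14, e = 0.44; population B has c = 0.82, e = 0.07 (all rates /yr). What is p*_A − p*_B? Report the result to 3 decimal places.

A: p*_A = 1 − 0.44/1.14 = 0.6140.
B: p*_B = 1 − 0.07/0.82 = 0.9146.
p*_A − p*_B = 0.6140 − 0.9146 = -0.3006.

-0.301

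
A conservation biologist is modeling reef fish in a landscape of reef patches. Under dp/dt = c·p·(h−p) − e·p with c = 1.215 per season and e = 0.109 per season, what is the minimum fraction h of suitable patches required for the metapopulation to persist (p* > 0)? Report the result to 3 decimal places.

p* = h − e/c is positive only when h > e/c.
h_min = e/c = 0.109/1.215 = 0.0897.

0.090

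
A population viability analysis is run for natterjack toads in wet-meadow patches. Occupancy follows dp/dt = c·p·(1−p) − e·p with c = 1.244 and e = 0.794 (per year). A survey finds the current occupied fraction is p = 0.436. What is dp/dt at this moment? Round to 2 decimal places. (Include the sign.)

-0.04

Colonization term: c·p·(1−p) = 1.244×0.436×0.5640 = 0.30590.
Extinction term: e·p = 0.34618.
dp/dt = 0.30590 − 0.34618 = -0.04028.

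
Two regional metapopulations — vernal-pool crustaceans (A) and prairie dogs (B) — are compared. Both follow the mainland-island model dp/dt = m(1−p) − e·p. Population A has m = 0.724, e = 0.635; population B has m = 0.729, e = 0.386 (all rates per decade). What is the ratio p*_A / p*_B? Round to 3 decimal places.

A: p*_A = m/(m+e) = 0.724/1.3590 = 0.5327.
B: p*_B = 0.729/1.1150 = 0.6538.
p*_A / p*_B = 0.5327/0.6538 = 0.8148.

0.815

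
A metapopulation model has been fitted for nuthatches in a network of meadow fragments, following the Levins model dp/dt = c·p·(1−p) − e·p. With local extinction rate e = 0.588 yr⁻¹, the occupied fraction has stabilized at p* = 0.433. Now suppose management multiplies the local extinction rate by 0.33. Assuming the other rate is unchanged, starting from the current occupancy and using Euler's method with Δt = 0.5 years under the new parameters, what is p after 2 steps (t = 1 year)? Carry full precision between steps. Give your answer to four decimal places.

Balance c(1−p*) = e gives c = e/(1 − 0.43300) = 0.588/0.56700 = 1.03704.
Starting from p₀ = 0.43300; update p ← p + (dp/dt)·Δt with the new parameters.
step 1: Δp = +0.08529, p = 0.51829
step 2: Δp = +0.07917, p = 0.59746

0.5975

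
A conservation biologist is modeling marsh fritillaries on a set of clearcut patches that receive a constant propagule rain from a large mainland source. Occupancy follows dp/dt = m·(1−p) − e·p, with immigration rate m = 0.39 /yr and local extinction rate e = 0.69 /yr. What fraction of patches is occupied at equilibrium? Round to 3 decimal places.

Setting dp/dt = 0: m − m·p* = e·p*, so m = (m+e)·p*.
p* = m/(m+e) = 0.39/(0.39+0.69) = 0.39/1.0800 = 0.3611.

0.361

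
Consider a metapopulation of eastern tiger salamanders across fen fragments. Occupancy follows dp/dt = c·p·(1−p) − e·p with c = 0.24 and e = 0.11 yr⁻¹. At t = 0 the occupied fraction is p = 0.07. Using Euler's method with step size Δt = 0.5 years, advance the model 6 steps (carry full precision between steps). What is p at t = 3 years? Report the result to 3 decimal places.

0.097

Update rule: p ← p + [c·p·(1−p) − e·p]·Δt with Δt = 0.5.
t = 0.5: p = 0.07000 + (+0.00396) = 0.07396
t = 1: p = 0.07396 + (+0.00415) = 0.07811
t = 1.5: p = 0.07811 + (+0.00435) = 0.08246
t = 2: p = 0.08246 + (+0.00454) = 0.08700
t = 2.5: p = 0.08700 + (+0.00475) = 0.09175
t = 3: p = 0.09175 + (+0.00495) = 0.09670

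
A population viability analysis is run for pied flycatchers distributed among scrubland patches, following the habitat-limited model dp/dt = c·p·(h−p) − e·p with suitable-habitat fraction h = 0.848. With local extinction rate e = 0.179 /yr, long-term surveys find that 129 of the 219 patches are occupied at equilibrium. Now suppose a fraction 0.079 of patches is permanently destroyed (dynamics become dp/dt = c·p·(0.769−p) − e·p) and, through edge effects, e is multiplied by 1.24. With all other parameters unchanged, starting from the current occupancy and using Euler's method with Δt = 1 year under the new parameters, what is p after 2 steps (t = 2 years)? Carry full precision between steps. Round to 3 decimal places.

0.501

Observed p* = 129/219 = 0.58904.
Balance c(h−p*) = e gives c = e/(0.848 − 0.58904) = 0.179/0.25896 = 0.69123.
Starting from p₀ = 0.58904; update p ← p + (dp/dt)·Δt with the new parameters.
t = 1: p = 0.58904 + (-0.05747) = 0.53157
t = 2: p = 0.53157 + (-0.03075) = 0.50082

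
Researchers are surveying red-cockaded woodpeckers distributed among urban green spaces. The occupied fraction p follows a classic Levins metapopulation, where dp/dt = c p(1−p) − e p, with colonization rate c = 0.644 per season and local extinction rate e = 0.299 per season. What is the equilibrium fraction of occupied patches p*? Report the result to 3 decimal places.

At equilibrium, colonization balances extinction: c·p*·(1−p*) = e·p*.
So p* = 1 − e/c = 1 − 0.299/0.644 = 1 − 0.4643 = 0.5357.

0.536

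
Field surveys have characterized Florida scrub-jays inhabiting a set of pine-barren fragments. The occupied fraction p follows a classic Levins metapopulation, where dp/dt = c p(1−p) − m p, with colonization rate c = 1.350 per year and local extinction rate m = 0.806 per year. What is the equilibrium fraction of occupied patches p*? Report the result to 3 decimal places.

0.403

Setting dp/dt = 0 and dividing through by p* gives c·(1−p*) = m.
So p* = 1 − m/c = 1 − 0.806/1.350 = 1 − 0.5970 = 0.4030.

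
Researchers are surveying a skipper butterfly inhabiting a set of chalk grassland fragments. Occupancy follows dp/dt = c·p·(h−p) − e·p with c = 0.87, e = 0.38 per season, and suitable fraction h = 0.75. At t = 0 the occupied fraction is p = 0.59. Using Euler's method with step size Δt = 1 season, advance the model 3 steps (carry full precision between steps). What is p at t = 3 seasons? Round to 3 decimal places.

Update rule: p ← p + [c·p·(h−p) − e·p]·Δt with Δt = 1.
t = 1: p = 0.59000 + (-0.14207) = 0.44793
t = 2: p = 0.44793 + (-0.05250) = 0.39543
t = 3: p = 0.39543 + (-0.02828) = 0.36715

0.367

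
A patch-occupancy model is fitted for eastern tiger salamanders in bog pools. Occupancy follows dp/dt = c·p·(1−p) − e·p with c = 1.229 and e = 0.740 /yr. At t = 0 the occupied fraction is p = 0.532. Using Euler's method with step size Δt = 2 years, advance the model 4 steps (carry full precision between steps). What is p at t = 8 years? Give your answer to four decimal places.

0.3979

Update rule: p ← p + [c·p·(1−p) − e·p]·Δt with Δt = 2.
p: 0.53200 → 0.35662  (Δp = -0.17538)
p: 0.35662 → 0.39279  (Δp = +0.03617)
p: 0.39279 → 0.39771  (Δp = +0.00492)
p: 0.39771 → 0.39788  (Δp = +0.00017)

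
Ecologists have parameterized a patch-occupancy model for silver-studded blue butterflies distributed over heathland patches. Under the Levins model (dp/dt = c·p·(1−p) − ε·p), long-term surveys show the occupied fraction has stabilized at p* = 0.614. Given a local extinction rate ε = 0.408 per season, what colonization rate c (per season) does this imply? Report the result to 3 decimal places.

At equilibrium c(1−p*) = ε, so c = ε/(1−p*).
c = 0.408/(1 − 0.614) = 0.408/0.3860 = 1.0570.

1.057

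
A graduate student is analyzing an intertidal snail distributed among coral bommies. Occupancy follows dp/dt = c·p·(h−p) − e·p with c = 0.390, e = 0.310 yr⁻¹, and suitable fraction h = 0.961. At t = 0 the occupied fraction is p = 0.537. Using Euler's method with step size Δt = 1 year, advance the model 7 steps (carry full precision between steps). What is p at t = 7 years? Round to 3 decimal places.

Update rule: p ← p + [c·p·(h−p) − e·p]·Δt with Δt = 1.
p: 0.53700 → 0.45933  (Δp = -0.07767)
p: 0.45933 → 0.40681  (Δp = -0.05252)
p: 0.40681 → 0.36862  (Δp = -0.03818)
p: 0.36862 → 0.33951  (Δp = -0.02911)
p: 0.33951 → 0.31655  (Δp = -0.02296)
p: 0.31655 → 0.29798  (Δp = -0.01857)
p: 0.29798 → 0.28266  (Δp = -0.01532)

0.283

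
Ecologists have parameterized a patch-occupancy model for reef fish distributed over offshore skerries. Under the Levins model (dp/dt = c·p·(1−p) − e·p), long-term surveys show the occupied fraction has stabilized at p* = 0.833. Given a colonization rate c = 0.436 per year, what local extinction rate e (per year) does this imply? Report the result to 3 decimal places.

At equilibrium c(1−p*) = e.
e = 0.436 × (1 − 0.833) = 0.436 × 0.1670 = 0.0728.

0.073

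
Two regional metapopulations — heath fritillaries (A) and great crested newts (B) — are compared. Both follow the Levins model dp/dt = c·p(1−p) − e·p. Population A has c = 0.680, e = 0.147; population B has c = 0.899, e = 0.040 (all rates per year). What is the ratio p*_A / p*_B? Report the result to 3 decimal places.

0.820

A: p*_A = 1 − 0.147/0.680 = 0.7838.
B: p*_B = 1 − 0.040/0.899 = 0.9555.
p*_A / p*_B = 0.7838/0.9555 = 0.8203.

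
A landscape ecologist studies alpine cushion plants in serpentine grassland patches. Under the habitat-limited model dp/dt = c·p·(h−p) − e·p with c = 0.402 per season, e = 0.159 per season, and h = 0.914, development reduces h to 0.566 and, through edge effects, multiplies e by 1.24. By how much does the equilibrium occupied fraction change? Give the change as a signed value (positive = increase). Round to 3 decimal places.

Before: p* = h − e/c = 0.914 − 0.159/0.402 = 0.914 − 0.3955 = 0.5185.
After: c = 0.402, e = 0.19716, h = 0.566; p* = 0.566 − 0.19716/0.402 = 0.0756.
Δp* = 0.0756 − 0.5185 = -0.4429.

-0.443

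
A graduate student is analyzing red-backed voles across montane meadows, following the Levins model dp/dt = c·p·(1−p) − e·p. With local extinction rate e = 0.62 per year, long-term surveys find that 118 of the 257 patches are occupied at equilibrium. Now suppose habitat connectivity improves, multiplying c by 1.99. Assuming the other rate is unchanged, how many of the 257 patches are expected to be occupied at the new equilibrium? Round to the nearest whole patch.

187

Observed p* = 118/257 = 0.45914.
Balance c(1−p*) = e gives c = e/(1 − 0.45914) = 0.62/0.54086 = 1.14632.
New p* = 1 − e/c = 1 − 0.62000/2.28118 = 0.72821.
Expected occupied = 257 × 0.72821 = 187.15 ≈ 187.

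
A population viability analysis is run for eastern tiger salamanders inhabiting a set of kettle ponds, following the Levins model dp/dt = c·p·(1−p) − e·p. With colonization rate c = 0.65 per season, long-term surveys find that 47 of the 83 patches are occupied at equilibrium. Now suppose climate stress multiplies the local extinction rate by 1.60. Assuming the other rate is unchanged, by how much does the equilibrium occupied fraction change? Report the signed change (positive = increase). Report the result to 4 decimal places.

-0.2602

Observed p* = 47/83 = 0.56627.
Balance c(1−p*) = e gives e = 0.65×(1 − 0.56627) = 0.28192.
New p* = 1 − e/c = 1 − 0.45107/0.65000 = 0.30605.
Δp* = 0.30605 − 0.56627 = -0.26022.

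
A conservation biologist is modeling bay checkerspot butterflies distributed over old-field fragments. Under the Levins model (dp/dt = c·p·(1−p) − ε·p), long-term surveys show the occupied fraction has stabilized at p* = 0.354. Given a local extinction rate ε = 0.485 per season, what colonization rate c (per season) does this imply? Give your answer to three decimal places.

At equilibrium c(1−p*) = ε, so c = ε/(1−p*).
c = 0.485/(1 − 0.354) = 0.485/0.6460 = 0.7508.

0.751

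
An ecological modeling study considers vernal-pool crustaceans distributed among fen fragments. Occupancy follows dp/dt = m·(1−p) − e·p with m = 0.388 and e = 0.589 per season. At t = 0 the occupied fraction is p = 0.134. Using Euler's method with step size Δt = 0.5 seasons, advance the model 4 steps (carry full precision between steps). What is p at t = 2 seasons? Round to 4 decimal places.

Update rule: p ← p + [m·(1−p) − e·p]·Δt with Δt = 0.5.
p: 0.13400 → 0.26254  (Δp = +0.12854)
p: 0.26254 → 0.32829  (Δp = +0.06575)
p: 0.32829 → 0.36192  (Δp = +0.03363)
p: 0.36192 → 0.37912  (Δp = +0.01720)

0.3791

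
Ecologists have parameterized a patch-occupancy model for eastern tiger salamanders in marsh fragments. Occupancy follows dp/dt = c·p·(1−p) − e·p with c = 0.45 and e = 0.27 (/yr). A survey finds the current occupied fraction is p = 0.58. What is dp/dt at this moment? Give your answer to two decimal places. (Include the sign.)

-0.05

Colonization term: c·p·(1−p) = 0.45×0.58×0.4200 = 0.10962.
Extinction term: e·p = 0.15660.
dp/dt = 0.10962 − 0.15660 = -0.04698.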